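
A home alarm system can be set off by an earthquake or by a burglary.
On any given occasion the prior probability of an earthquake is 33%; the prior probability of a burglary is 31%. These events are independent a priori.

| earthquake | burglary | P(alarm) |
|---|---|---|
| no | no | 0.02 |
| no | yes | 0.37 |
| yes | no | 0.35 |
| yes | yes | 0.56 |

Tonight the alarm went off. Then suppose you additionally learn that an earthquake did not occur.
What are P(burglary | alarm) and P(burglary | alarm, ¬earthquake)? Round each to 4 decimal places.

P(burglary | alarm) ≈ 0.6013; P(burglary | alarm, ¬earthquake) ≈ 0.8926

Weight on burglary=true, given the evidence: 0.076849 + 0.057288 = 0.134137
Denominator P(alarm): 0.02*0.67*0.69 + 0.37*0.67*0.31 + 0.35*0.33*0.69 + 0.56*0.33*0.31 = 0.223078
P(burglary | alarm) = 0.134137/0.223078 ≈ 0.6013

Now also conditioning on earthquake≠true:
P(alarm | ¬earthquake) = 0.02·0.69 + 0.37·0.31 = 0.013800 + 0.114700 = 0.128500
Of this, 0.114700 comes from 0.37·0.31 (the burglary=true cases).
So P(burglary | alarm, ¬earthquake) = 0.114700/0.128500 ≈ 0.8926.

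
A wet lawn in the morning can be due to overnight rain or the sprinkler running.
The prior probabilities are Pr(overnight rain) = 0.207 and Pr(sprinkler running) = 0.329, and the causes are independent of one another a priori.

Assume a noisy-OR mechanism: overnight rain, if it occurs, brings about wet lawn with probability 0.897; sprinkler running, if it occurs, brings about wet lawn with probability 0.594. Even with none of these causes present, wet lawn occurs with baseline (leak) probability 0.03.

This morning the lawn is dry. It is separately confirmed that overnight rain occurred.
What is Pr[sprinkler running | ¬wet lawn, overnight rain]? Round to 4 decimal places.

Under noisy-OR, P(wet lawn | causes) = 1 − (1−0.03)·∏(1−qᵢ) over the active causes.
Sum P(¬wet lawn|·) weighted by the priors over both values of sprinkler running:
  P(¬wet lawn | overnight rain) = 0.09991·0.671 + 0.040563·0.329
        = 0.067040 + 0.013345 = 0.080385
Keeping only the sprinkler running-present terms gives 0.013345, so
  P(sprinkler running | ¬wet lawn, overnight rain) = 0.013345 / 0.080385 ≈ 0.1660

Pr[sprinkler running | ¬wet lawn, overnight rain] ≈ 0.1660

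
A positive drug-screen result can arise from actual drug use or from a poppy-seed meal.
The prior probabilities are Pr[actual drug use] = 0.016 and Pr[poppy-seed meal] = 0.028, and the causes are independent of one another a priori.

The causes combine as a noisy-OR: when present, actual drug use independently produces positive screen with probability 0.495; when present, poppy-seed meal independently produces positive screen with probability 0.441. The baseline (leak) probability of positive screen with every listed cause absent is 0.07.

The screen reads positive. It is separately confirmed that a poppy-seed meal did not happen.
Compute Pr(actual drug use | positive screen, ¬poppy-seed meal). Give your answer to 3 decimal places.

Pr(actual drug use | positive screen, ¬poppy-seed meal) ≈ 0.110

Under noisy-OR, P(positive screen | causes) = 1 − (1−0.07)·∏(1−qᵢ) over the active causes.
P(positive screen | ¬poppy-seed meal) = 0.07*0.984 + 0.53035*0.016 = 0.068880 + 0.008486 = 0.077366
The actual drug use-present share is 0.53035*0.016 = 0.008486.
P(actual drug use | positive screen, ¬poppy-seed meal) = 0.008486 / 0.077366 ≈ 0.110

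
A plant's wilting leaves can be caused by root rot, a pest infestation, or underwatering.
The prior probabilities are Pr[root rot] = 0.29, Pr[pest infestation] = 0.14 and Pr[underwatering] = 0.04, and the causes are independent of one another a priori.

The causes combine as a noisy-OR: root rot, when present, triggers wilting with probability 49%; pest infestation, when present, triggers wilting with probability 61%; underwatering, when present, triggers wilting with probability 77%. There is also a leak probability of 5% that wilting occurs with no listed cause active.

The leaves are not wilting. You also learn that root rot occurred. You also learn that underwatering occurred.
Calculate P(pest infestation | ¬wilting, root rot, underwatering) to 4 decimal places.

Under noisy-OR, P(wilting | causes) = 1 − (1−0.05)·∏(1−qᵢ) over the active causes.
P(¬wilting | root rot, underwatering) = 0.111435·0.86 + 0.04346·0.14 = 0.095834 + 0.006084 = 0.101918
Restricting to configurations with pest infestation present: 0.04346·0.14 = 0.006084.
So P(pest infestation | ¬wilting, root rot, underwatering) = 0.006084/0.101918 ≈ 0.0597.

P(pest infestation | ¬wilting, root rot, underwatering) ≈ 0.0597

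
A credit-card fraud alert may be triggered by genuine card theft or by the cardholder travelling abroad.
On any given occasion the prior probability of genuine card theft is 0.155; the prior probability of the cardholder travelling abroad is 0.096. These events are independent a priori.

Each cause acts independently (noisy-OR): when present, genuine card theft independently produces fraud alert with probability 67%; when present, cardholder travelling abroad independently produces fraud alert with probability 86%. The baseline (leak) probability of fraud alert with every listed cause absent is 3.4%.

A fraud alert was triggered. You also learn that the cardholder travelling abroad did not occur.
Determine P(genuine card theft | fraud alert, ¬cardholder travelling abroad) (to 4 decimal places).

P(genuine card theft | fraud alert, ¬cardholder travelling abroad) ≈ 0.7861

Under noisy-OR, P(fraud alert | causes) = 1 − (1−0.034)·∏(1−qᵢ) over the active causes.
P(fraud alert | ¬cardholder travelling abroad) = 0.034*0.845 + 0.68122*0.155 = 0.028730 + 0.105589 = 0.134319
Restricting to configurations with genuine card theft present: 0.68122*0.155 = 0.105589.
Hence the posterior is 0.105589/0.134319 ≈ 0.7861.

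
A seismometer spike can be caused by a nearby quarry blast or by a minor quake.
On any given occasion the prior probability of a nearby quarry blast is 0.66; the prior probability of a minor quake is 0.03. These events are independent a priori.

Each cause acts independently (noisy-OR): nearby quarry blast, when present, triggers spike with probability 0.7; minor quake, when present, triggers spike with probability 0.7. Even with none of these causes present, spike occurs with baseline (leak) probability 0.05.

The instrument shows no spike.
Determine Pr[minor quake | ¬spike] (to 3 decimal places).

Under noisy-OR, P(spike | causes) = 1 − (1−0.05)·∏(1−qᵢ) over the active causes.
P(¬spike) = 0.95·0.34·0.97 + 0.285·0.34·0.03 + 0.285·0.66·0.97 + 0.0855·0.66·0.03 = 0.313310 + 0.002907 + 0.182457 + 0.001693 = 0.500367
Restricting to configurations with minor quake present: 0.002907 + 0.001693 = 0.004600.
Hence the posterior is 0.004600/0.500367 ≈ 0.009.

Pr[minor quake | ¬spike] ≈ 0.009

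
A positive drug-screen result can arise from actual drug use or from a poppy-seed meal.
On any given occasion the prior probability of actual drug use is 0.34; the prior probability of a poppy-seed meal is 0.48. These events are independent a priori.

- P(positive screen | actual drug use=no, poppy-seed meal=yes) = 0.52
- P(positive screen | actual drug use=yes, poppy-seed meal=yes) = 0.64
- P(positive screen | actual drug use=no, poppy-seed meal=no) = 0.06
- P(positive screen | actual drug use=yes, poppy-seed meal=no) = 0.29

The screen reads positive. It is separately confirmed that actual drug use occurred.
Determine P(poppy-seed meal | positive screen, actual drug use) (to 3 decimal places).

P(poppy-seed meal | positive screen, actual drug use) ≈ 0.671

Enumerate both values of poppy-seed meal and weight by the priors:
  P(positive screen | actual drug use) = 0.29·0.52 + 0.64·0.48
        = 0.150800 + 0.307200 = 0.458000
The terms with poppy-seed meal present sum to 0.307200, so
  P(poppy-seed meal | positive screen, actual drug use) = 0.307200 / 0.458000 ≈ 0.671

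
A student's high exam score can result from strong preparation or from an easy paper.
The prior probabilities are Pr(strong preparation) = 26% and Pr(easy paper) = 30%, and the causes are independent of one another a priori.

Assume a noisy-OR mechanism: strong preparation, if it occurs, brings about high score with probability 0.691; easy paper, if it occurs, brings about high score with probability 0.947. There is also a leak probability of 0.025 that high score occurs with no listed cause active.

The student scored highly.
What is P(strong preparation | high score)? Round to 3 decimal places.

Under noisy-OR, P(high score | causes) = 1 − (1−0.025)·∏(1−qᵢ) over the active causes.
P(high score) = 0.025×0.74×0.7 + 0.948325×0.74×0.3 + 0.698725×0.26×0.7 + 0.984032×0.26×0.3 = 0.012950 + 0.210528 + 0.127168 + 0.076754 = 0.427400
Restricting to configurations with strong preparation present: 0.127168 + 0.076754 = 0.203922.
P(strong preparation | high score) = 0.203922 / 0.427400 ≈ 0.477

P(strong preparation | high score) ≈ 0.477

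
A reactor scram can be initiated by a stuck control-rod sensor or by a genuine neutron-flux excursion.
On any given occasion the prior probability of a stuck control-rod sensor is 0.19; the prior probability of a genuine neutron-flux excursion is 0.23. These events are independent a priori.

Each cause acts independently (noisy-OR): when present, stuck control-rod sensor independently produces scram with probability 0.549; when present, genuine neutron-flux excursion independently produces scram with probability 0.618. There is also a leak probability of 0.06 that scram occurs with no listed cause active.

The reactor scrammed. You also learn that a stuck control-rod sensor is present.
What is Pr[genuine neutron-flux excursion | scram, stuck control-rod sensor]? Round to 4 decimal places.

Pr[genuine neutron-flux excursion | scram, stuck control-rod sensor] ≈ 0.3029

Under noisy-OR, P(scram | causes) = 1 − (1−0.06)·∏(1−qᵢ) over the active causes.
Sum P(scram|·) weighted by the priors over both values of genuine neutron-flux excursion:
  P(scram | stuck control-rod sensor) = 0.57606·0.77 + 0.838055·0.23
        = 0.443566 + 0.192753 = 0.636319
Keeping only the genuine neutron-flux excursion-present terms gives 0.192753, so
  P(genuine neutron-flux excursion | scram, stuck control-rod sensor) = 0.192753 / 0.636319 ≈ 0.3029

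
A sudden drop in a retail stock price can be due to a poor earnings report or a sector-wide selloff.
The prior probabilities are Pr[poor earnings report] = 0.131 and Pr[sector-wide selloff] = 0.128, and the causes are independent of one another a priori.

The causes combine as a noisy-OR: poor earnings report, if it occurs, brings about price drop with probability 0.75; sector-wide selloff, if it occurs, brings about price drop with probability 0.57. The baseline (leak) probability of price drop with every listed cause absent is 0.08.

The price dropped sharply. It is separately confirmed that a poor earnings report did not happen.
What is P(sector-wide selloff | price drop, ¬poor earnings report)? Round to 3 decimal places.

Under noisy-OR, P(price drop | causes) = 1 − (1−0.08)·∏(1−qᵢ) over the active causes.
P(price drop | ¬poor earnings report) = 0.08*0.872 + 0.6044*0.128 = 0.069760 + 0.077363 = 0.147123
The sector-wide selloff-present share is 0.6044*0.128 = 0.077363.
P(sector-wide selloff | price drop, ¬poor earnings report) = 0.077363 / 0.147123 ≈ 0.526

P(sector-wide selloff | price drop, ¬poor earnings report) ≈ 0.526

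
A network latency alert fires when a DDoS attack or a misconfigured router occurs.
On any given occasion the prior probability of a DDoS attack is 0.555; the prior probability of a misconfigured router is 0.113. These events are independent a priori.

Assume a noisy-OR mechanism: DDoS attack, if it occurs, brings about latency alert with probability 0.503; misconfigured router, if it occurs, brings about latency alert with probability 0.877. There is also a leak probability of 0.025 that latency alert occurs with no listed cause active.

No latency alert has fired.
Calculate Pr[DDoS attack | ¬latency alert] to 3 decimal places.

Under noisy-OR, P(latency alert | causes) = 1 − (1−0.025)·∏(1−qᵢ) over the active causes.
P(¬latency alert) = 0.975×0.445×0.887 + 0.119925×0.445×0.113 + 0.484575×0.555×0.887 + 0.059603×0.555×0.113 = 0.384847 + 0.006030 + 0.238549 + 0.003738 = 0.633164
Restricting to configurations with DDoS attack present: 0.238549 + 0.003738 = 0.242287.
P(DDoS attack | ¬latency alert) = 0.242287 / 0.633164 ≈ 0.383

Pr[DDoS attack | ¬latency alert] ≈ 0.383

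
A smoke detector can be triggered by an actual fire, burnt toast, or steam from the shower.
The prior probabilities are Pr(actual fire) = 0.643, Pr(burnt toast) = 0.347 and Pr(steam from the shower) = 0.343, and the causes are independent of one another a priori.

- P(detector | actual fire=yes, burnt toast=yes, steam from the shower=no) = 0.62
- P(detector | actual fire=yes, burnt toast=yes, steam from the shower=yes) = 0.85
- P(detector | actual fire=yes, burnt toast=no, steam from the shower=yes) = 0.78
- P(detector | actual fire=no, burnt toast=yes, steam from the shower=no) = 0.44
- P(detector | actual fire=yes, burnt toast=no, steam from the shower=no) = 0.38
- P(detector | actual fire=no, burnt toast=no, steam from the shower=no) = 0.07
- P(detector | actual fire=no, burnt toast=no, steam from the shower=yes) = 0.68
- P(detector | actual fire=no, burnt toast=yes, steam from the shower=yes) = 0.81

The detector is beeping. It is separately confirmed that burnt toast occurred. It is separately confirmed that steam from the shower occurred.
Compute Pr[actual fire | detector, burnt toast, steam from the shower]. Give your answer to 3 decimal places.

Pr[actual fire | detector, burnt toast, steam from the shower] ≈ 0.654

Weight on actual fire=true, given the evidence: 0.85*0.643 = 0.546550
Normalizer over all consistent configurations: 0.81*0.357 + 0.85*0.643 = 0.835720
P(actual fire | detector, burnt toast, steam from the shower) = 0.546550/0.835720 ≈ 0.654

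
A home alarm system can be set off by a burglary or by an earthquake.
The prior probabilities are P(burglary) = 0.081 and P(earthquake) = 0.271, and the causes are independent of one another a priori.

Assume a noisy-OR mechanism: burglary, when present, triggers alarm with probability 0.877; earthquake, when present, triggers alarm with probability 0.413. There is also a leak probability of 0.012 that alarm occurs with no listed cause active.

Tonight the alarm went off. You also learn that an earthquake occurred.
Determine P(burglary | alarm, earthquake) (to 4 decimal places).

P(burglary | alarm, earthquake) ≈ 0.1631

Under noisy-OR, P(alarm | causes) = 1 − (1−0.012)·∏(1−qᵢ) over the active causes.
Numerator (weight on configurations with burglary): 0.928665*0.081 = 0.075222
Normalizer over all consistent configurations: 0.420044*0.919 + 0.928665*0.081 = 0.461242
P(burglary | alarm, earthquake) = 0.075222/0.461242 ≈ 0.1631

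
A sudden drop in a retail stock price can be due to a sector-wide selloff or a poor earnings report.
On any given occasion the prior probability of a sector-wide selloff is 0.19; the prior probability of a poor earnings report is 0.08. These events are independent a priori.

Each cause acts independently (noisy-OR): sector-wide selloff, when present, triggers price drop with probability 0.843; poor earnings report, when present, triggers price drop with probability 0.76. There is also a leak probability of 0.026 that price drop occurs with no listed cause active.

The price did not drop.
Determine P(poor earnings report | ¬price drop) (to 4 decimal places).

P(poor earnings report | ¬price drop) ≈ 0.0204

Under noisy-OR, P(price drop | causes) = 1 − (1−0.026)·∏(1−qᵢ) over the active causes.
P(¬price drop) = 0.974·0.81·0.92 + 0.23376·0.81·0.08 + 0.152918·0.19·0.92 + 0.0367·0.19·0.08 = 0.725825 + 0.015148 + 0.026730 + 0.000558 = 0.768261
Restricting to configurations with poor earnings report present: 0.015148 + 0.000558 = 0.015706.
So P(poor earnings report | ¬price drop) = 0.015706/0.768261 ≈ 0.0204.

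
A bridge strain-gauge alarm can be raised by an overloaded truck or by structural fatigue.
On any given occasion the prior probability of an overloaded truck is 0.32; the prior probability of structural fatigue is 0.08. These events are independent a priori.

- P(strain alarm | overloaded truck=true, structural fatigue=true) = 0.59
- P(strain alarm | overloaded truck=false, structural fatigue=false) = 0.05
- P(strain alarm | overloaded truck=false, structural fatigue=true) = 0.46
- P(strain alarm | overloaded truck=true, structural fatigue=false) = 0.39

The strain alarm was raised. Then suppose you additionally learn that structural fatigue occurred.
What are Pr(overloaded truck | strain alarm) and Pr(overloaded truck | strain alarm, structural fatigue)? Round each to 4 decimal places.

Pr(overloaded truck | strain alarm) ≈ 0.6977; Pr(overloaded truck | strain alarm, structural fatigue) ≈ 0.3764

P(strain alarm) = 0.05×0.68×0.92 + 0.46×0.68×0.08 + 0.39×0.32×0.92 + 0.59×0.32×0.08 = 0.031280 + 0.025024 + 0.114816 + 0.015104 = 0.186224
Of this, 0.129920 comes from 0.114816 + 0.015104 (the overloaded truck=true cases).
Hence the posterior is 0.129920/0.186224 ≈ 0.6977.

Now condition on the additional information:
Enumerate both values of overloaded truck and weight by the priors:
  P(strain alarm | structural fatigue) = 0.46·0.68 + 0.59·0.32
        = 0.312800 + 0.188800 = 0.501600
The terms with overloaded truck present sum to 0.188800, so
  P(overloaded truck | strain alarm, structural fatigue) = 0.188800 / 0.501600 ≈ 0.3764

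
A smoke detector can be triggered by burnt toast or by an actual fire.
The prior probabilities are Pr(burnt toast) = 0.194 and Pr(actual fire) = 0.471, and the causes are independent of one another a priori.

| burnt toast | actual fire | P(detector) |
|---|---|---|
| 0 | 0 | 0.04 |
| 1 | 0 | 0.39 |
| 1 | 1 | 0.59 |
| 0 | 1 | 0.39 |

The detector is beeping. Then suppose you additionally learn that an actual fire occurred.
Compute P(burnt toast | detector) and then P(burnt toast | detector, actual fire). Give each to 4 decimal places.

Enumerate the 4 (burnt toast, actual fire) configurations and weight by the priors:
  P(detector) = 0.04*0.806*0.529 + 0.39*0.806*0.471 + 0.39*0.194*0.529 + 0.59*0.194*0.471
        = 0.017055 + 0.148054 + 0.040024 + 0.053911 = 0.259044
Configurations with burnt toast contribute 0.093935, so
  P(burnt toast | detector) = 0.093935 / 0.259044 ≈ 0.3626

With the extra evidence:
Enumerate both values of burnt toast and weight by the priors:
  P(detector | actual fire) = 0.39*0.806 + 0.59*0.194
        = 0.314340 + 0.114460 = 0.428800
Keeping only the burnt toast-present terms gives 0.114460, so
  P(burnt toast | detector, actual fire) = 0.114460 / 0.428800 ≈ 0.2669
— actual fire explains away the evidence for burnt toast.

P(burnt toast | detector) ≈ 0.3626; P(burnt toast | detector, actual fire) ≈ 0.2669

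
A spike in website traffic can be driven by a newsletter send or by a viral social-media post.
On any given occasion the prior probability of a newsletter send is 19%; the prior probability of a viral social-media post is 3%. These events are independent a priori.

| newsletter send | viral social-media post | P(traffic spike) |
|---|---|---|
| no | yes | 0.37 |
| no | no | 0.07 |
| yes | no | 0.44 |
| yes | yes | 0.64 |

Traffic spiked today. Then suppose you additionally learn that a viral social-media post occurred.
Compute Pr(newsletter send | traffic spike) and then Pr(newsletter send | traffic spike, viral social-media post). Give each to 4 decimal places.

For the numerator, keep only newsletter send=true terms: 0.081092 + 0.003648 = 0.084740
The normalizing constant is 0.07·0.81·0.97 + 0.37·0.81·0.03 + 0.44·0.19·0.97 + 0.64·0.19·0.03 = 0.148730
P(newsletter send | traffic spike) = 0.084740/0.148730 ≈ 0.5698

Now also conditioning on viral social-media post=true:
P(traffic spike | viral social-media post) = 0.37*0.81 + 0.64*0.19 = 0.299700 + 0.121600 = 0.421300
Of this, 0.121600 comes from 0.64*0.19 (the newsletter send=true cases).
Hence the posterior is 0.121600/0.421300 ≈ 0.2886.

Pr(newsletter send | traffic spike) ≈ 0.5698; Pr(newsletter send | traffic spike, viral social-media post) ≈ 0.2886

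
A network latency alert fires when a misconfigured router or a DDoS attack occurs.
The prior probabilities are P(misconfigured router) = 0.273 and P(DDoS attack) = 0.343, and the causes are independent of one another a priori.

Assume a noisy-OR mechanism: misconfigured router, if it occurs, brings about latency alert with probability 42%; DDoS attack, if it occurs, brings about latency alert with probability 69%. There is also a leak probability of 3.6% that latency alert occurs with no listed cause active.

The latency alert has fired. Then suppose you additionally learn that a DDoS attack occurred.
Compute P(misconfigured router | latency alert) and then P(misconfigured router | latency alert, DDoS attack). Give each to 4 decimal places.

Under noisy-OR, P(latency alert | causes) = 1 − (1−0.036)·∏(1−qᵢ) over the active causes.
P(latency alert) = 0.036×0.727×0.657 + 0.70116×0.727×0.343 + 0.44088×0.273×0.657 + 0.826673×0.273×0.343 = 0.017195 + 0.174842 + 0.079077 + 0.077409 = 0.348523
Of this, 0.156486 comes from 0.079077 + 0.077409 (the misconfigured router=true cases).
Hence the posterior is 0.156486/0.348523 ≈ 0.4490.

Now also conditioning on DDoS attack=true:
Numerator (weight on configurations with misconfigured router): 0.826673·0.273 = 0.225682
Denominator P(latency alert | DDoS attack): 0.70116·0.727 + 0.826673·0.273 = 0.735425
Posterior = 0.225682 / 0.735425 ≈ 0.3069

P(misconfigured router | latency alert) ≈ 0.4490; P(misconfigured router | latency alert, DDoS attack) ≈ 0.3069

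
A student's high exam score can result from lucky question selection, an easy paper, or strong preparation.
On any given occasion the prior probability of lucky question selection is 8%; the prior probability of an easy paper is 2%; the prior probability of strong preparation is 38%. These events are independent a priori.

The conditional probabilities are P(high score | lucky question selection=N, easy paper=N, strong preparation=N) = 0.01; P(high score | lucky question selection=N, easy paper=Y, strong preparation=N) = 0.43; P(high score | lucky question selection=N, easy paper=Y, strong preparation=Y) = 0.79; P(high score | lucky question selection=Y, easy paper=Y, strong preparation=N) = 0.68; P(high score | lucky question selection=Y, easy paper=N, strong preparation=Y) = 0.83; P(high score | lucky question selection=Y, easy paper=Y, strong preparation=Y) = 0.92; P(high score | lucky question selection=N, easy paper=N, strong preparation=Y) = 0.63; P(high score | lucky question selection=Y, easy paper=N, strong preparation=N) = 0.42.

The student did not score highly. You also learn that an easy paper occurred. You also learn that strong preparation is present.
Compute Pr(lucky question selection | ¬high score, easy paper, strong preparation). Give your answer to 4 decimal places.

P(¬high score | easy paper, strong preparation) = 0.21·0.92 + 0.08·0.08 = 0.193200 + 0.006400 = 0.199600
The lucky question selection-present share is 0.08·0.08 = 0.006400.
P(lucky question selection | ¬high score, easy paper, strong preparation) = 0.006400 / 0.199600 ≈ 0.0321

Pr(lucky question selection | ¬high score, easy paper, strong preparation) ≈ 0.0321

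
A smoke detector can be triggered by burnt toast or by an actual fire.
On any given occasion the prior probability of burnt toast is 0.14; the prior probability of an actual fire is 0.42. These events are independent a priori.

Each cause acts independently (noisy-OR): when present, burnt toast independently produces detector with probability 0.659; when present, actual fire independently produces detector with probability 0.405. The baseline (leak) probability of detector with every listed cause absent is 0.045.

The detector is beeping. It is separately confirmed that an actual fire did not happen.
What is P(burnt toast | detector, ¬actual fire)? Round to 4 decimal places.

Under noisy-OR, P(detector | causes) = 1 − (1−0.045)·∏(1−qᵢ) over the active causes.
P(detector | ¬actual fire) = 0.045·0.86 + 0.674345·0.14 = 0.038700 + 0.094408 = 0.133108
The burnt toast-present share is 0.674345·0.14 = 0.094408.
So P(burnt toast | detector, ¬actual fire) = 0.094408/0.133108 ≈ 0.7093.

P(burnt toast | detector, ¬actual fire) ≈ 0.7093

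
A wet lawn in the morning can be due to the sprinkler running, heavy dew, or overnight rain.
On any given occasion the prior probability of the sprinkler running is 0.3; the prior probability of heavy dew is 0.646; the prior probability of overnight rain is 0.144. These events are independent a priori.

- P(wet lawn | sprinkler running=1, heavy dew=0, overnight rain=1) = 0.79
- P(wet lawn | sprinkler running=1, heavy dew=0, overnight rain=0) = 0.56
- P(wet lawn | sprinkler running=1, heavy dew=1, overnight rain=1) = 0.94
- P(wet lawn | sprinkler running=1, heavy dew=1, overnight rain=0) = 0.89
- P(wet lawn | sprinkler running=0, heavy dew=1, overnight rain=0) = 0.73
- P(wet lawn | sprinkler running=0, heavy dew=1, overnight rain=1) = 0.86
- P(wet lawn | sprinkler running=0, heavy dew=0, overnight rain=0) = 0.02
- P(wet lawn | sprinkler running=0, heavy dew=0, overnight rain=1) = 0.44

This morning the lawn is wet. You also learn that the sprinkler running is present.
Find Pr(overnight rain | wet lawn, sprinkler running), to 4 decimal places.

Pr(overnight rain | wet lawn, sprinkler running) ≈ 0.1618

Enumerate the 4 (heavy dew, overnight rain) configurations and weight by the priors:
  P(wet lawn | sprinkler running) = 0.56*0.354*0.856 + 0.79*0.354*0.144 + 0.89*0.646*0.856 + 0.94*0.646*0.144
        = 0.169693 + 0.040271 + 0.492149 + 0.087443 = 0.789556
Keeping only the overnight rain-present terms gives 0.127714, so
  P(overnight rain | wet lawn, sprinkler running) = 0.127714 / 0.789556 ≈ 0.1618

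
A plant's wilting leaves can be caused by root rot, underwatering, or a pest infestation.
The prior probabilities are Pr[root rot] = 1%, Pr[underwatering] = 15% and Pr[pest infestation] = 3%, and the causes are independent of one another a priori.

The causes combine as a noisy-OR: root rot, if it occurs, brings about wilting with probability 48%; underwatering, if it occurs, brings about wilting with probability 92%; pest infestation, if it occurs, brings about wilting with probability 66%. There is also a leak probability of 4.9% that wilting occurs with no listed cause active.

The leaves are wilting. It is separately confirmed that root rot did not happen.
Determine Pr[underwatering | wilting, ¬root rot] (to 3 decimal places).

Under noisy-OR, P(wilting | causes) = 1 − (1−0.049)·∏(1−qᵢ) over the active causes.
Enumerate the 4 (underwatering, pest infestation) configurations and weight by the priors:
  P(wilting | ¬root rot) = 0.049·0.85·0.97 + 0.67666·0.85·0.03 + 0.92392·0.15·0.97 + 0.974133·0.15·0.03
        = 0.040400 + 0.017255 + 0.134430 + 0.004384 = 0.196469
Keeping only the underwatering-present terms gives 0.138814, so
  P(underwatering | wilting, ¬root rot) = 0.138814 / 0.196469 ≈ 0.707

Pr[underwatering | wilting, ¬root rot] ≈ 0.707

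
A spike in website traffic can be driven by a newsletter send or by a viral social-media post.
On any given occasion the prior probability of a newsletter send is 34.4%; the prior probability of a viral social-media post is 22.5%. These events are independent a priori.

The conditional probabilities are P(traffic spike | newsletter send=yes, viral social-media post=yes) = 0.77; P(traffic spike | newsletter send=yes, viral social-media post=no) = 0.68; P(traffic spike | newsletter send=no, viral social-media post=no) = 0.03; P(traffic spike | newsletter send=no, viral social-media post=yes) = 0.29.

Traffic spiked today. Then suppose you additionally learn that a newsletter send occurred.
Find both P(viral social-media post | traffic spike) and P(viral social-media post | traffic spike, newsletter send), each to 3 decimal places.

P(traffic spike) = 0.03×0.656×0.775 + 0.29×0.656×0.225 + 0.68×0.344×0.775 + 0.77×0.344×0.225 = 0.015252 + 0.042804 + 0.181288 + 0.059598 = 0.298942
Restricting to configurations with viral social-media post present: 0.042804 + 0.059598 = 0.102402.
So P(viral social-media post | traffic spike) = 0.102402/0.298942 ≈ 0.343.

Now condition on the additional information:
By total probability over both values of viral social-media post:
  P(traffic spike | newsletter send) = 0.68×0.775 + 0.77×0.225
        = 0.527000 + 0.173250 = 0.700250
Configurations with viral social-media post contribute 0.173250, so
  P(viral social-media post | traffic spike, newsletter send) = 0.173250 / 0.700250 ≈ 0.247
Conditioning on newsletter send lowers the posterior on viral social-media post: the classic explaining-away effect in a common-effect structure.

P(viral social-media post | traffic spike) ≈ 0.343; P(viral social-media post | traffic spike, newsletter send) ≈ 0.247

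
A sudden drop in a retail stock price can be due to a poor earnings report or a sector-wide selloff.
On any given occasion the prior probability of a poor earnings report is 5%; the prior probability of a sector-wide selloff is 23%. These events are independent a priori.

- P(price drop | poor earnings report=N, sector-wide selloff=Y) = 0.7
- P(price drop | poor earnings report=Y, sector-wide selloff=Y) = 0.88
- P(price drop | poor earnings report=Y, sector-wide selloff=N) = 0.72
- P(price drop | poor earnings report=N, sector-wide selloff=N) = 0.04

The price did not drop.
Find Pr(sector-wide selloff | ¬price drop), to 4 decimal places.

P(¬price drop) = 0.96·0.95·0.77 + 0.3·0.95·0.23 + 0.28·0.05·0.77 + 0.12·0.05·0.23 = 0.702240 + 0.065550 + 0.010780 + 0.001380 = 0.779950
Of this, 0.066930 comes from 0.065550 + 0.001380 (the sector-wide selloff=true cases).
P(sector-wide selloff | ¬price drop) = 0.066930 / 0.779950 ≈ 0.0858

Pr(sector-wide selloff | ¬price drop) ≈ 0.0858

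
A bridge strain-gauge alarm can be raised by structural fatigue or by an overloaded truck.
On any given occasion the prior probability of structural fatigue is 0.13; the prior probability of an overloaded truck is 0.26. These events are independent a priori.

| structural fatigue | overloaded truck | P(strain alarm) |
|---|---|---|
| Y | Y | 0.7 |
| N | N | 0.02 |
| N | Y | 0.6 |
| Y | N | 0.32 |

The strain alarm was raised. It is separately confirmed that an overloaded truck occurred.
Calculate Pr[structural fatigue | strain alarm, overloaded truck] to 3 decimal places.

Pr[structural fatigue | strain alarm, overloaded truck] ≈ 0.148

P(strain alarm | overloaded truck) = 0.6×0.87 + 0.7×0.13 = 0.522000 + 0.091000 = 0.613000
Of this, 0.091000 comes from 0.7×0.13 (the structural fatigue=true cases).
Hence the posterior is 0.091000/0.613000 ≈ 0.148.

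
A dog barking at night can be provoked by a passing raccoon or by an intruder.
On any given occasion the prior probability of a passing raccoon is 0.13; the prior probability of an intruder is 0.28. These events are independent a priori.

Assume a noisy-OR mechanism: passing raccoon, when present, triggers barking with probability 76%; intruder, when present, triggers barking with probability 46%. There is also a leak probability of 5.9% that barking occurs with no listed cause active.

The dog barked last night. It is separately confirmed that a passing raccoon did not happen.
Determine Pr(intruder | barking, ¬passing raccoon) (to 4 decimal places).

Pr(intruder | barking, ¬passing raccoon) ≈ 0.7643

Under noisy-OR, P(barking | causes) = 1 − (1−0.059)·∏(1−qᵢ) over the active causes.
For the numerator, keep only intruder=true terms: 0.49186*0.28 = 0.137721
The normalizing constant is 0.059*0.72 + 0.49186*0.28 = 0.180201
P(intruder | barking, ¬passing raccoon) = 0.137721/0.180201 ≈ 0.7643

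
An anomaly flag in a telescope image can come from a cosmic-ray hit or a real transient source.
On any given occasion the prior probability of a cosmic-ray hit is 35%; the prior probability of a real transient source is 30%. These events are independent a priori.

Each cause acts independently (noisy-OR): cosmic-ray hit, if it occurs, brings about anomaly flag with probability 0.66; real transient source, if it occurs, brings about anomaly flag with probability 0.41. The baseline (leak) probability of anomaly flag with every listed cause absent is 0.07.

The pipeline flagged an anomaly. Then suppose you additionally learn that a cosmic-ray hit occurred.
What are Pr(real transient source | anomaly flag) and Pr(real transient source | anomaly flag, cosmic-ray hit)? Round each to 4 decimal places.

Under noisy-OR, P(anomaly flag | causes) = 1 − (1−0.07)·∏(1−qᵢ) over the active causes.
For the numerator, keep only real transient source=true terms: 0.088003 + 0.085411 = 0.173414
Denominator P(anomaly flag): 0.07×0.65×0.7 + 0.4513×0.65×0.3 + 0.6838×0.35×0.7 + 0.813442×0.35×0.3 = 0.372795
P(real transient source | anomaly flag) = 0.173414/0.372795 ≈ 0.4652

With the extra evidence:
Weight on real transient source=true, given the evidence: 0.813442·0.3 = 0.244033
The normalizing constant is 0.6838·0.7 + 0.813442·0.3 = 0.722693
P(real transient source | anomaly flag, cosmic-ray hit) = 0.244033/0.722693 ≈ 0.3377
Conditioning on cosmic-ray hit lowers the posterior on real transient source: the classic explaining-away effect in a common-effect structure.

Pr(real transient source | anomaly flag) ≈ 0.4652; Pr(real transient source | anomaly flag, cosmic-ray hit) ≈ 0.3377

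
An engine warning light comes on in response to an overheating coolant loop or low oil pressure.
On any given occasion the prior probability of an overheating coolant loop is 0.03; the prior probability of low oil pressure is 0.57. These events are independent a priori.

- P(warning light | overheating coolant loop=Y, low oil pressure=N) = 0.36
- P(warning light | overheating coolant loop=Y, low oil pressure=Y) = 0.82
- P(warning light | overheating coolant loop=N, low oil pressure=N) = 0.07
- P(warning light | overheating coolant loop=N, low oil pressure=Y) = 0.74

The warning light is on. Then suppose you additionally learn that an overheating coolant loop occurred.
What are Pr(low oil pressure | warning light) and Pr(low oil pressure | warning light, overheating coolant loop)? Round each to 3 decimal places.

Pr(low oil pressure | warning light) ≈ 0.926; Pr(low oil pressure | warning light, overheating coolant loop) ≈ 0.751

Weight on low oil pressure=true, given the evidence: 0.409146 + 0.014022 = 0.423168
Normalizer over all consistent configurations: 0.07·0.97·0.43 + 0.74·0.97·0.57 + 0.36·0.03·0.43 + 0.82·0.03·0.57 = 0.457009
P(low oil pressure | warning light) = 0.423168/0.457009 ≈ 0.926

With the extra evidence:
Numerator (weight on configurations with low oil pressure): 0.82*0.57 = 0.467400
Denominator P(warning light | overheating coolant loop): 0.36*0.43 + 0.82*0.57 = 0.622200
Posterior = 0.467400 / 0.622200 ≈ 0.751
— overheating coolant loop explains away the evidence for low oil pressure.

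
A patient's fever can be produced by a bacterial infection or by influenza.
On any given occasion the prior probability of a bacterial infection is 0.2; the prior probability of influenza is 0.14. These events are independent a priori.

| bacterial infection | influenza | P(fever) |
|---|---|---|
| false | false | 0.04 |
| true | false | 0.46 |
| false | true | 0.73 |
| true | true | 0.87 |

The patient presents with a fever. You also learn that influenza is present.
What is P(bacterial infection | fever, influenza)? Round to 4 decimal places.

P(bacterial infection | fever, influenza) ≈ 0.2296

P(fever | influenza) = 0.73*0.8 + 0.87*0.2 = 0.584000 + 0.174000 = 0.758000
The bacterial infection-present share is 0.87*0.2 = 0.174000.
So P(bacterial infection | fever, influenza) = 0.174000/0.758000 ≈ 0.2296.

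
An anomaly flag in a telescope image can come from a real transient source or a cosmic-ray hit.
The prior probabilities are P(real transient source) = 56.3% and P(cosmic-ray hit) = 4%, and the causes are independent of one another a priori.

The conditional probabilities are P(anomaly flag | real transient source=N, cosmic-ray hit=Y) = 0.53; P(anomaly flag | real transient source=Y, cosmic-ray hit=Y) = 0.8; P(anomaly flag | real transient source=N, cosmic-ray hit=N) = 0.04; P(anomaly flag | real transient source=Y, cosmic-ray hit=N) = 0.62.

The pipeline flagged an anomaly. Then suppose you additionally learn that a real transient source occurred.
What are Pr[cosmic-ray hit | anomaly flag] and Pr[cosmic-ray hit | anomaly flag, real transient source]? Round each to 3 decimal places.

P(anomaly flag) = 0.04·0.437·0.96 + 0.53·0.437·0.04 + 0.62·0.563·0.96 + 0.8·0.563·0.04 = 0.016781 + 0.009264 + 0.335098 + 0.018016 = 0.379159
Restricting to configurations with cosmic-ray hit present: 0.009264 + 0.018016 = 0.027280.
Hence the posterior is 0.027280/0.379159 ≈ 0.072.

Now also conditioning on real transient source=true:
Weight on cosmic-ray hit=true, given the evidence: 0.8·0.04 = 0.032000
The normalizing constant is 0.62·0.96 + 0.8·0.04 = 0.627200
Posterior = 0.032000 / 0.627200 ≈ 0.051
The drop from 0.072 to 0.051 is the explaining-away (discounting) effect.

Pr[cosmic-ray hit | anomaly flag] ≈ 0.072; Pr[cosmic-ray hit | anomaly flag, real transient source] ≈ 0.051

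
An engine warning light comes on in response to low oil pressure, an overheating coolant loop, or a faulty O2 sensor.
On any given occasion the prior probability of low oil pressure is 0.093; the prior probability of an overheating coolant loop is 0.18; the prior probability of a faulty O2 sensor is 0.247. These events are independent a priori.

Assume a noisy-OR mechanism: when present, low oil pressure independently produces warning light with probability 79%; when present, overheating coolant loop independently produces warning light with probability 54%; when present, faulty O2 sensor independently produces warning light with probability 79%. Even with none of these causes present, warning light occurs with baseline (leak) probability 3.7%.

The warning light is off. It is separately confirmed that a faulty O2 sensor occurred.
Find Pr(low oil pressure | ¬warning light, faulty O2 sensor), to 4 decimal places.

Under noisy-OR, P(warning light | causes) = 1 − (1−0.037)·∏(1−qᵢ) over the active causes.
P(¬warning light | faulty O2 sensor) = 0.20223*0.907*0.82 + 0.093026*0.907*0.18 + 0.042468*0.093*0.82 + 0.019535*0.093*0.18 = 0.150407 + 0.015187 + 0.003239 + 0.000327 = 0.169160
The low oil pressure-present share is 0.003239 + 0.000327 = 0.003566.
P(low oil pressure | ¬warning light, faulty O2 sensor) = 0.003566 / 0.169160 ≈ 0.0211

Pr(low oil pressure | ¬warning light, faulty O2 sensor) ≈ 0.0211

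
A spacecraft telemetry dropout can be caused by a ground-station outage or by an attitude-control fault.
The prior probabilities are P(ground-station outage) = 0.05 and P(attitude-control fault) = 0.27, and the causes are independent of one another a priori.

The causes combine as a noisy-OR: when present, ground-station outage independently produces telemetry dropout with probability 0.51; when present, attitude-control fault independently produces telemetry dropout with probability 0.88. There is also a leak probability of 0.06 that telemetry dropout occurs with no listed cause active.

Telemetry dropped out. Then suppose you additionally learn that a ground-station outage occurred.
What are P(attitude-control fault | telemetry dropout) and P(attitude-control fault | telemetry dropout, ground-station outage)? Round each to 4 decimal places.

P(attitude-control fault | telemetry dropout) ≈ 0.7968; P(attitude-control fault | telemetry dropout, ground-station outage) ≈ 0.3931

Under noisy-OR, P(telemetry dropout | causes) = 1 − (1−0.06)·∏(1−qᵢ) over the active causes.
P(telemetry dropout) = 0.06·0.95·0.73 + 0.8872·0.95·0.27 + 0.5394·0.05·0.73 + 0.944728·0.05·0.27 = 0.041610 + 0.227567 + 0.019688 + 0.012754 = 0.301619
Of this, 0.240321 comes from 0.227567 + 0.012754 (the attitude-control fault=true cases).
So P(attitude-control fault | telemetry dropout) = 0.240321/0.301619 ≈ 0.7968.

Now condition on the additional information:
P(telemetry dropout | ground-station outage) = 0.5394×0.73 + 0.944728×0.27 = 0.393762 + 0.255077 = 0.648839
Of this, 0.255077 comes from 0.944728×0.27 (the attitude-control fault=true cases).
Hence the posterior is 0.255077/0.648839 ≈ 0.3931.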